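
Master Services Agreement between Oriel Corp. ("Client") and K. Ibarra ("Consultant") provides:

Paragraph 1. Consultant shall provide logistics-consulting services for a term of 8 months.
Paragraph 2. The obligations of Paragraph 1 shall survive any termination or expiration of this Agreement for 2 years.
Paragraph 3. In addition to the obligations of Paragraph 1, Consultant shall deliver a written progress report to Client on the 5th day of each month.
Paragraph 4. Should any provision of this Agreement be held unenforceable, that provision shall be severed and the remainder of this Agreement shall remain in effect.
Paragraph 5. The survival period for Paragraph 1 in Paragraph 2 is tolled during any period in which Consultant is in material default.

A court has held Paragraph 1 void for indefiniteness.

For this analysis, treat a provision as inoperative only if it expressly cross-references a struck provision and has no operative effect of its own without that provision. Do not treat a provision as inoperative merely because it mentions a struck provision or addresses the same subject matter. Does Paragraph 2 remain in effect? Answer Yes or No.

Paragraph 1 is struck. The only function of Paragraph 2 is the survival period for Paragraph 1, so it cannot stand once Paragraph 1 is removed. Paragraph 5 operates only by reference to Paragraph 2, so it falls with Paragraph 2. Paragraph 3 mentions Paragraph 1 but its own obligation stands independently of Paragraph 1, so Paragraph 3 is not affected. Paragraph 4 is a severability clause and preserves every provision that can still be given independent effect. The provisions still in force are Paragraph 3 and Paragraph 4. Paragraph 2 is among the inoperative provisions, so the answer is no.

No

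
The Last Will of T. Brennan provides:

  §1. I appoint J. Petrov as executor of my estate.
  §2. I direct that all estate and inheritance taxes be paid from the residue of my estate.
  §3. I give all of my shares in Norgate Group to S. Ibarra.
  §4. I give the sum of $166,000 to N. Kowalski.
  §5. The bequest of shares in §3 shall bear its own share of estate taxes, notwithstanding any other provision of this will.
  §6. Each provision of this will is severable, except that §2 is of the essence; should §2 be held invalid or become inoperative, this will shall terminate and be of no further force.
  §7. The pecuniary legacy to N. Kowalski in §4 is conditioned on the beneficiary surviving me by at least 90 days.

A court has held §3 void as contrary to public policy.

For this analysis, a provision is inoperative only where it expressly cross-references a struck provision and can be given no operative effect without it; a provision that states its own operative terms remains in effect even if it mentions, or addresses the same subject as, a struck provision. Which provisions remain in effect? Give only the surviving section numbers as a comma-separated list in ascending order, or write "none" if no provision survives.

1, 2, 4, 6, 7

§3 is struck. §5 operates only by reference to §3, so it falls with §3. §6 makes §2 an essential term, but §2 is unaffected, so the severability proviso in §6 preserves the remaining provisions. The provisions still in force are §1, §2, §4, §6, and §7.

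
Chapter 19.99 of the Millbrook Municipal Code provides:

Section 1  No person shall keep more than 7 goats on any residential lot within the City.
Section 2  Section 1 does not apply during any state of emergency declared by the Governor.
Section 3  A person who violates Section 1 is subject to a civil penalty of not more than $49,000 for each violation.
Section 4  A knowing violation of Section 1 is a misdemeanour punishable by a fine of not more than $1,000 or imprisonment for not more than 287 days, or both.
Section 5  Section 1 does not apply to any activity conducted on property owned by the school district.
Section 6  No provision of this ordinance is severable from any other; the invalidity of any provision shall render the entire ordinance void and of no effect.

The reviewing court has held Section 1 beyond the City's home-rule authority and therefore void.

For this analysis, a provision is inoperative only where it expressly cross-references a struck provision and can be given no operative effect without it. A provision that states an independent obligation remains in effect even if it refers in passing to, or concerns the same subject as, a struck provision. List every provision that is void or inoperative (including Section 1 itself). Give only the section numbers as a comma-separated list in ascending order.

1, 2, 3, 4, 5, 6

Section 1 is struck. Section 2 operates only by reference to Section 1, so it falls with Section 1. The only function of Section 3 is the civil penalty for violating Section 1, so it cannot stand once Section 1 is removed. The only function of Section 4 is the criminal penalty for violating Section 1, so it cannot stand once Section 1 is removed. The only function of Section 5 is the public-property exemption from Section 1, so it cannot stand once Section 1 is removed. Section 6 provides that the ordinance is not severable, so the invalidity of any one provision voids the entire ordinance. No provision of the ordinance survives.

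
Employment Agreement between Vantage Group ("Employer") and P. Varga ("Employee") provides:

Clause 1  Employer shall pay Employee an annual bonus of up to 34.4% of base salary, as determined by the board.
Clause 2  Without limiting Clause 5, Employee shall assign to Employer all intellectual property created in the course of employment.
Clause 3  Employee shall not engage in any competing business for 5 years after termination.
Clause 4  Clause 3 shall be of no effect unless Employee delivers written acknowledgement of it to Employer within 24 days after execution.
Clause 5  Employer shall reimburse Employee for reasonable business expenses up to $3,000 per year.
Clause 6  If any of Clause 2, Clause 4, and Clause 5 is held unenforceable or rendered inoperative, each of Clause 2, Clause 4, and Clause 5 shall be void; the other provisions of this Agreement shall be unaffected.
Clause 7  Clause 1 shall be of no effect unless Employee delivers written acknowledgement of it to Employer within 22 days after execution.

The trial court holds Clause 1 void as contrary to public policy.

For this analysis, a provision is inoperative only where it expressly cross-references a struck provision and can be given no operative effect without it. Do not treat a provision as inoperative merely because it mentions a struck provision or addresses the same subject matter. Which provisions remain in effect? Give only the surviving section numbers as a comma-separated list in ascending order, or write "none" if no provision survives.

2, 3, 4, 5, 6

Clause 1 is struck. Clause 7 operates only by reference to Clause 1, so it falls with Clause 1. Clause 6 ties Clause 2, Clause 4, and Clause 5 together, but none of those is affected here; the remaining provisions continue in force under Clause 6. That leaves Clause 2, Clause 3, Clause 4, Clause 5, and Clause 6 in effect.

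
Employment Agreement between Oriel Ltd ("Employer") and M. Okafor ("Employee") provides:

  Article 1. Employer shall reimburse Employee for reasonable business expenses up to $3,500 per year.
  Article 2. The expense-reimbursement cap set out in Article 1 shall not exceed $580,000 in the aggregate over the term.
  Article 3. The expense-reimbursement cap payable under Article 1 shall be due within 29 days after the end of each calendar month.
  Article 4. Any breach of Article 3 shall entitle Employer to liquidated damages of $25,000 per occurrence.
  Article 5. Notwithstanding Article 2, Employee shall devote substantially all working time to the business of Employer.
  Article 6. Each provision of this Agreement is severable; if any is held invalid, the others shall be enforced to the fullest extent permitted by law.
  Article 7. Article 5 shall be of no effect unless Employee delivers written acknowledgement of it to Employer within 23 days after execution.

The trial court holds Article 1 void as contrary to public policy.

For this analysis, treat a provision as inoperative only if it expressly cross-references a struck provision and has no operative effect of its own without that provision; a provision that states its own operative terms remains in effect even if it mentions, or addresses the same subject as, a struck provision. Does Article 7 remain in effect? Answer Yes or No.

Article 1 is struck. Article 2 does nothing except set the aggregate cap on the expense-reimbursement cap by reference to Article 1; with Article 1 gone it has no independent effect and is inoperative. Article 3 does nothing except set the payment deadline for the expense-reimbursement cap by reference to Article 1; with Article 1 gone it has no independent effect and is inoperative. Article 4 does nothing except set the liquidated-damages amount by reference to Article 3; with Article 3 gone it has no independent effect and is inoperative. Article 5 mentions Article 2 but its own obligation stands independently of Article 2, so Article 5 is not affected. Under the severability clause in Article 6, the remaining provisions continue in force. That leaves Article 5, Article 6, and Article 7 in effect. Article 7 is among the surviving provisions, so the answer is yes.

Yes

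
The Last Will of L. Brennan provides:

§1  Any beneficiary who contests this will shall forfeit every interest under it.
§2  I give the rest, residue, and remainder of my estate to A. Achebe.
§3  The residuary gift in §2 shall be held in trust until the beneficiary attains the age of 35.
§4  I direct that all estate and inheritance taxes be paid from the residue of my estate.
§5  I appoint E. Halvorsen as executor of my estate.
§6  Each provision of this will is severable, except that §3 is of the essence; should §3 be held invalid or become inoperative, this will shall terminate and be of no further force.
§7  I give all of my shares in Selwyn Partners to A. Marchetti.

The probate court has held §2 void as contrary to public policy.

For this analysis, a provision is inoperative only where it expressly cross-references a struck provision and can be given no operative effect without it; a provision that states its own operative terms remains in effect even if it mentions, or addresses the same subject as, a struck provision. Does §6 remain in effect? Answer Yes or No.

No

§2 is struck. §3 has no operative effect of its own apart from §2 and is therefore inoperative. §6 makes §3 an essential term, and §3 has been rendered inoperative by the cascade; under §6, the entire will is therefore void. No provision of the will survives. §6 is among the inoperative provisions, so the answer is no.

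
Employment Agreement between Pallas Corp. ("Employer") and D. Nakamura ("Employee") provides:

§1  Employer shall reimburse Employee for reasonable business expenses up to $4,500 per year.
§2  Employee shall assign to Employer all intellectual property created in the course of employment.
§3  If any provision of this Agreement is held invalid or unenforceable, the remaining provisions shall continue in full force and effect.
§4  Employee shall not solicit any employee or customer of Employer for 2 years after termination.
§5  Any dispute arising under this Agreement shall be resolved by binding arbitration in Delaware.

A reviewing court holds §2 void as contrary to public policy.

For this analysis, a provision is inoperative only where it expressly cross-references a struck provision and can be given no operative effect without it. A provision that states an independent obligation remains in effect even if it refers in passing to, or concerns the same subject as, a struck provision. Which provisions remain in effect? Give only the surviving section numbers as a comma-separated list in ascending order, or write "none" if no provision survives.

1, 3, 4, 5

§2 is struck. No other provision's operative terms depend on §2. Under the severability clause in §3, the remaining provisions continue in force. §1, §3, §4, and §5 remain in effect.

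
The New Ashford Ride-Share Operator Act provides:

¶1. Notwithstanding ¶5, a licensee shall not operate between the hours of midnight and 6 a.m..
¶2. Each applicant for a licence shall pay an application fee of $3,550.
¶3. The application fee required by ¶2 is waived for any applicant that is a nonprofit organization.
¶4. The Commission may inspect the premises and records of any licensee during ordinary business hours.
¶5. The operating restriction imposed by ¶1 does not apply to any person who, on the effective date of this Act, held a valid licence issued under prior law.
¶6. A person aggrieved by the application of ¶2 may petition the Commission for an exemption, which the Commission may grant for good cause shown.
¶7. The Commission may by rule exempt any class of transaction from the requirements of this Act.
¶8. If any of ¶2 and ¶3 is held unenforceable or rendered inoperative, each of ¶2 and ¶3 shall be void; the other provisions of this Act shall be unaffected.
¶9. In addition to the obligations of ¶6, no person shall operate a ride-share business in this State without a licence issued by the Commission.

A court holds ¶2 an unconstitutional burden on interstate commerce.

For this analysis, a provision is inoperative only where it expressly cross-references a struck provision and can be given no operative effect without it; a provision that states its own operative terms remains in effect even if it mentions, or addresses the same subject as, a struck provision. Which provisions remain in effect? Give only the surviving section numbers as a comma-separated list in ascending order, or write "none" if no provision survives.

¶2 is struck. ¶3 does nothing except set the nonprofit waiver of the application fee by reference to ¶2; with ¶2 gone it has no independent effect and is inoperative. ¶6 has no operative effect of its own apart from ¶2 and is therefore inoperative. ¶9 mentions ¶6 but its own obligation stands independently of ¶6, so ¶9 is not affected. ¶8 declares ¶2 and ¶3 mutually dependent; since one of them has fallen, all of them are of no effect. The remainder continues in force under ¶8. ¶1, ¶4, ¶5, ¶7, ¶8, and ¶9 remain in effect.

1, 4, 5, 7, 8, 9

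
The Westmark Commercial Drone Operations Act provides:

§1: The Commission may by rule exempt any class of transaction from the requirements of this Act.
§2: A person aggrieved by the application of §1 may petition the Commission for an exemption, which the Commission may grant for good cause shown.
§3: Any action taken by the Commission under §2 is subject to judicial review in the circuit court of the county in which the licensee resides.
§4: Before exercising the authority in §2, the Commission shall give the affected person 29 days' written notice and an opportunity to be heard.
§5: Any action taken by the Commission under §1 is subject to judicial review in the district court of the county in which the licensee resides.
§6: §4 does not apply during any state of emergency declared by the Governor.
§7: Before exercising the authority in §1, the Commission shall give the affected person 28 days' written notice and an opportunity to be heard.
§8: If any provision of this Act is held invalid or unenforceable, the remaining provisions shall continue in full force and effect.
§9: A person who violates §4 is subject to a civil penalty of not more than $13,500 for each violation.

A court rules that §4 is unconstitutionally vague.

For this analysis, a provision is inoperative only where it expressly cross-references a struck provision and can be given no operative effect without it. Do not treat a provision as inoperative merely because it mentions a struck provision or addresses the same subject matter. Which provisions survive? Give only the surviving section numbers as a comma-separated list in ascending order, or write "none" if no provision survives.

1, 2, 3, 5, 7, 8

§4 is struck. The only function of §6 is the emergency suspension of §4, so it cannot stand once §4 is removed. The only function of §9 is the civil penalty for violating §4, so it cannot stand once §4 is removed. §8 is a severability clause and preserves every provision that can still be given independent effect. §1, §2, §3, §5, §7, and §8 remain in effect.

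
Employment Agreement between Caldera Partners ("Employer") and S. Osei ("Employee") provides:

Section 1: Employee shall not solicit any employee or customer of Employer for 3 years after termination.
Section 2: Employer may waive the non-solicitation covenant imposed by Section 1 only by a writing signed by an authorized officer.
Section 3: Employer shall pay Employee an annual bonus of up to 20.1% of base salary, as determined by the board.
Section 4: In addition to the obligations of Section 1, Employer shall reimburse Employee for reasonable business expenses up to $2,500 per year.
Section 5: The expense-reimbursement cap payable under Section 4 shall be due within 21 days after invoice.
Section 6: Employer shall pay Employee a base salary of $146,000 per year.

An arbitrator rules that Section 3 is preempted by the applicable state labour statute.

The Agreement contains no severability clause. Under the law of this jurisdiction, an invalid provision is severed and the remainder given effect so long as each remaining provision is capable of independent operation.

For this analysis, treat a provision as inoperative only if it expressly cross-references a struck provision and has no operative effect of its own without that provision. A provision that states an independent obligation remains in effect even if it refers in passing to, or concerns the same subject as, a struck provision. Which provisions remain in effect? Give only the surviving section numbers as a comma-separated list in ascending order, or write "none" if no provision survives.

Section 3 is struck. No other provision's operative terms depend on Section 3. With no severability clause, the stated default rule severs what cannot stand and enforces each remaining provision that can operate on its own. The provisions still in force are Section 1, Section 2, Section 4, Section 5, and Section 6.

1, 2, 4, 5, 6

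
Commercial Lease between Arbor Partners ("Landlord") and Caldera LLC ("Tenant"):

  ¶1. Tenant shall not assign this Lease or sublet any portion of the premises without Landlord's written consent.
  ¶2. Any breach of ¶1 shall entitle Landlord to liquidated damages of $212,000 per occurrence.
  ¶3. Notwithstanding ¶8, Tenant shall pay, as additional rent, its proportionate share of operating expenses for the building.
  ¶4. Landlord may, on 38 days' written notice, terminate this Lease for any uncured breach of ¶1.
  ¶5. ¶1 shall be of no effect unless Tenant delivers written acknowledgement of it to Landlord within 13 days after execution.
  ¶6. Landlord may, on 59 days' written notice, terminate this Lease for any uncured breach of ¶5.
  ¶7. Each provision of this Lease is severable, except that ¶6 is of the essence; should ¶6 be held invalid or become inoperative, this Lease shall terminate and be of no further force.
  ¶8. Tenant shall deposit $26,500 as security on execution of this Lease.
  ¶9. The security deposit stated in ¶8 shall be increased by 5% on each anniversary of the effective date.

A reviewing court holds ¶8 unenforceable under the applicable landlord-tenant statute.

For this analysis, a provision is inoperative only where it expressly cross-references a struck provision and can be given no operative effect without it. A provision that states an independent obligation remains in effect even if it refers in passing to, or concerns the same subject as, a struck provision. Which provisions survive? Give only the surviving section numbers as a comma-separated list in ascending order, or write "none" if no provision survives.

¶8 is struck. ¶9 has no operative effect of its own apart from ¶8 and is therefore inoperative. Although ¶3 refers to ¶8, its operative terms do not depend on ¶8, so it remains in effect. ¶7 makes ¶6 an essential term, but ¶6 is unaffected, so the severability proviso in ¶7 preserves the remaining provisions. That leaves ¶1, ¶2, ¶3, ¶4, ¶5, ¶6, and ¶7 in effect.

1, 2, 3, 4, 5, 6, 7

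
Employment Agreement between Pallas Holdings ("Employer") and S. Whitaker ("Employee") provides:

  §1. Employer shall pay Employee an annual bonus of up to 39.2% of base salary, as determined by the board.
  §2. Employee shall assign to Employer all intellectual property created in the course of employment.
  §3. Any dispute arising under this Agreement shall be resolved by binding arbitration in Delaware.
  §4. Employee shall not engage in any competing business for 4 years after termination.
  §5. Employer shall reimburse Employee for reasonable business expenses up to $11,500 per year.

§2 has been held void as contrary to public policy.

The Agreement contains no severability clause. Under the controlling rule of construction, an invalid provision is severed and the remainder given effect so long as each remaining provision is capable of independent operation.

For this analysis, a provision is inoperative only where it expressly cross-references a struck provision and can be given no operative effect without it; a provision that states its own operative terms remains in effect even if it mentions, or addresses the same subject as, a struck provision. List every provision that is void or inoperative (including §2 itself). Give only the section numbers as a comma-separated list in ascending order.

§2 is struck. No other provision's operative terms depend on §2. With no severability clause, the stated default rule severs what cannot stand and enforces each remaining provision that can operate on its own. The provisions still in force are §1, §3, §4, and §5.

2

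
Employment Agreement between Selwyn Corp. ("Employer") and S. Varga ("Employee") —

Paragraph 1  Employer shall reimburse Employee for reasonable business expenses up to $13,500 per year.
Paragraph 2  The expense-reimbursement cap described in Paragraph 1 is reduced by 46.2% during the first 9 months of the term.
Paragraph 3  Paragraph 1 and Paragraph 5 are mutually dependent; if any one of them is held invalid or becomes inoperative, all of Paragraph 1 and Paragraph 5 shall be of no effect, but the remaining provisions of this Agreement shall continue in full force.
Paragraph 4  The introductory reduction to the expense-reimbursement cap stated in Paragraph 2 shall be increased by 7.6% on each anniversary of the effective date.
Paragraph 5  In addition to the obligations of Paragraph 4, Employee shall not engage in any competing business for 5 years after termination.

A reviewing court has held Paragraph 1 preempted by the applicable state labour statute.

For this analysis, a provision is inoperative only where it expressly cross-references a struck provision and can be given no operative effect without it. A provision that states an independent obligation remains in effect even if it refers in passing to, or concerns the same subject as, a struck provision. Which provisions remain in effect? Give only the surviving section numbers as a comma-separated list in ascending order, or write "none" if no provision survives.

3

Paragraph 1 is struck. The whole of Paragraph 2 is the introductory reduction to the expense-reimbursement cap, defined by reference to Paragraph 1, so Paragraph 2 cannot stand once Paragraph 1 is removed. Paragraph 4 operates only by reference to Paragraph 2, so it falls with Paragraph 2. Paragraph 3 declares Paragraph 1 and Paragraph 5 mutually dependent; since one of them has fallen, all of them are of no effect. That brings down Paragraph 5 as well. The remainder continues in force under Paragraph 3. Only Paragraph 3 remains in effect.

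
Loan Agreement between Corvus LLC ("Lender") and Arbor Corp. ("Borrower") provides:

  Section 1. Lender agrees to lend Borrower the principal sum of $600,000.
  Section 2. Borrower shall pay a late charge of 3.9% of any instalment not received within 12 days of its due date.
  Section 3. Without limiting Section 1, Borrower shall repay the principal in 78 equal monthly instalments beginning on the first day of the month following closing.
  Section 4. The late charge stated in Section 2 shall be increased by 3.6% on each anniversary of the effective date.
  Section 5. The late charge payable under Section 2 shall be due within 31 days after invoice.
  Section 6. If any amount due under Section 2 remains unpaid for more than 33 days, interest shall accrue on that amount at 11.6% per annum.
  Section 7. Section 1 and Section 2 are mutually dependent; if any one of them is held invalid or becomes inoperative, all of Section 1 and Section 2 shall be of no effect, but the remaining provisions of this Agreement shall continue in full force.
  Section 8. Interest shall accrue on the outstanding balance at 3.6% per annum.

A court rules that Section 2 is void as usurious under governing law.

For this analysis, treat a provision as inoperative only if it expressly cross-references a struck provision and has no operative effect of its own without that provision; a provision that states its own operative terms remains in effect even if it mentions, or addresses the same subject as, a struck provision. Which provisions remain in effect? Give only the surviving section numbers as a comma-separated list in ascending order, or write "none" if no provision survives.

3, 7, 8

Section 2 is struck. Section 4 does nothing except set the escalation of the late charge by reference to Section 2; with Section 2 gone it has no independent effect and is inoperative. Section 5 operates only by reference to Section 2, so it falls with Section 2. The whole of Section 6 is the default interest on the late charge, defined by reference to Section 2, so Section 6 cannot stand once Section 2 is removed. Section 3 mentions Section 1 but its own obligation stands independently of Section 1, so Section 3 is not affected. Section 7 declares Section 1 and Section 2 mutually dependent; since one of them has fallen, all of them are of no effect. That brings down Section 1 as well. The remainder continues in force under Section 7. The provisions still in force are Section 3, Section 7, and Section 8.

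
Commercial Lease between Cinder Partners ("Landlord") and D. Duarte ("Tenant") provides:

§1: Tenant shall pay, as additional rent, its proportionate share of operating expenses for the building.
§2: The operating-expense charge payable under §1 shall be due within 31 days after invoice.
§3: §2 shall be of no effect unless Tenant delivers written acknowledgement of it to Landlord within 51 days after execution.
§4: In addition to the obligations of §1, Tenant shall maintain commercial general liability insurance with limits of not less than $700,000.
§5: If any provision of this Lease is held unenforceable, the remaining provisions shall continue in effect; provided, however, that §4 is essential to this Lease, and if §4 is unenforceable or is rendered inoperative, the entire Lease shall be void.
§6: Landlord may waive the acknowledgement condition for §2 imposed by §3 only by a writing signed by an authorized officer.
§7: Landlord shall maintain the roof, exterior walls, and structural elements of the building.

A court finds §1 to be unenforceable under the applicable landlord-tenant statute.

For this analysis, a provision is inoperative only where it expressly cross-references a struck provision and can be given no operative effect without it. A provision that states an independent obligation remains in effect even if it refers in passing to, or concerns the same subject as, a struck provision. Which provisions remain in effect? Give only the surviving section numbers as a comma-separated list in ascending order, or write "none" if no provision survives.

4, 5, 7

§1 is struck. The whole of §2 is the payment deadline for the operating-expense charge, defined by reference to §1, so §2 cannot stand once §1 is removed. §3 has no operative effect of its own apart from §2 and is therefore inoperative. §6 merely fixes the waiver condition for §3; with §3 gone it has nothing to operate on and falls away. §4 mentions §1 but its own obligation stands independently of §1, so §4 is not affected. §5 makes §4 an essential term, but §4 is unaffected, so the severability proviso in §5 preserves the remaining provisions. That leaves §4, §5, and §7 in effect.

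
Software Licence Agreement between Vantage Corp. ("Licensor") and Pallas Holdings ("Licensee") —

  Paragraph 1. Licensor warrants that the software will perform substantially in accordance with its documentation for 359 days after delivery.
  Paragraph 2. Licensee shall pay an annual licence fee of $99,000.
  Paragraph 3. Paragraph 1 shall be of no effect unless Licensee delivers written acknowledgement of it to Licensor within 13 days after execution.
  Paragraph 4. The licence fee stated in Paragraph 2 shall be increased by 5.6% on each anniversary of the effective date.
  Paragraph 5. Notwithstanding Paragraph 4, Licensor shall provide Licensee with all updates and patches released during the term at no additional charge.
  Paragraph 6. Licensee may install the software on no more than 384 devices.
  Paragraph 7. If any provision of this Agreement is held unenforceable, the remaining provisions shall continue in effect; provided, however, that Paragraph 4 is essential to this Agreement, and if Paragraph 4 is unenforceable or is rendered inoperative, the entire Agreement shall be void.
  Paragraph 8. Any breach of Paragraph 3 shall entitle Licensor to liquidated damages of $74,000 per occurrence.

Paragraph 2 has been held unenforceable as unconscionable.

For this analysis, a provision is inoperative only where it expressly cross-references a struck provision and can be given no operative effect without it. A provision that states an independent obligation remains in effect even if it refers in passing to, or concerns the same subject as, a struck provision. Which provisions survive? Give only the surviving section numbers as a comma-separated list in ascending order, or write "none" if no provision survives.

none

Paragraph 2 is struck. Paragraph 4 has no operative effect of its own apart from Paragraph 2 and is therefore inoperative. Paragraph 7 makes Paragraph 4 an essential term, and Paragraph 4 has been rendered inoperative by the cascade; under Paragraph 7, the entire Agreement is therefore void. No provision of the Agreement survives.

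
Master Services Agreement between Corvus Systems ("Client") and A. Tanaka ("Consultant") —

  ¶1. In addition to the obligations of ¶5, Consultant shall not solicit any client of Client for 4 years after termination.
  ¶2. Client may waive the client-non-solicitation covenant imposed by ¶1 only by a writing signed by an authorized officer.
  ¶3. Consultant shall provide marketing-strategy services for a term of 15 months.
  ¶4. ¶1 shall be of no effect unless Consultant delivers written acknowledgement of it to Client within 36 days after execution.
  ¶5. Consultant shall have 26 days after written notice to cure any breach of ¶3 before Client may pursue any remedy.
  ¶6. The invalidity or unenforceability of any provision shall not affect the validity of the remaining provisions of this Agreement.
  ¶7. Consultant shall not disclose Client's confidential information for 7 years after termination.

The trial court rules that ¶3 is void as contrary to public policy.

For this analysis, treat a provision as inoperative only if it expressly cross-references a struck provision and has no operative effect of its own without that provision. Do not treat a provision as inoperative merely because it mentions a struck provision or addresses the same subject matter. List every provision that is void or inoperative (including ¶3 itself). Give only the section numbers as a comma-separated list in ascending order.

¶3 is struck. ¶5 operates only by reference to ¶3, so it falls with ¶3. ¶1 mentions ¶5 but its own obligation stands independently of ¶5, so ¶1 is not affected. ¶6 is a severability clause and preserves every provision that can still be given independent effect. ¶1, ¶2, ¶4, ¶6, and ¶7 remain in effect.

3, 5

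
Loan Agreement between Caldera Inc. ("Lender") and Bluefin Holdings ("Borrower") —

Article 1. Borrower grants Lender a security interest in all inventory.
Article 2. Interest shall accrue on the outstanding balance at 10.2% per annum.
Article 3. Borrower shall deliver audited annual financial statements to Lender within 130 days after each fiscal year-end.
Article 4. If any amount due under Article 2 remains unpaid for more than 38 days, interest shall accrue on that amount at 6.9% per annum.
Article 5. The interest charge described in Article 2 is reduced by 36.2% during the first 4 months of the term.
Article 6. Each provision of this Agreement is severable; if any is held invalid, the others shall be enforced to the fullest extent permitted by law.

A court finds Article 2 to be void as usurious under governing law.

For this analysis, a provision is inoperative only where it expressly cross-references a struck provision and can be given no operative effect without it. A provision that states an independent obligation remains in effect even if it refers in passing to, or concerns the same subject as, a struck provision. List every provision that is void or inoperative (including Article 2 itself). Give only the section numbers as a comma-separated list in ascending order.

Article 2 is struck. Article 4 operates only by reference to Article 2, so it falls with Article 2. The whole of Article 5 is the introductory reduction to the interest charge, defined by reference to Article 2, so Article 5 cannot stand once Article 2 is removed. Article 6 is a severability clause and preserves every provision that can still be given independent effect. That leaves Article 1, Article 3, and Article 6 in effect.

2, 4, 5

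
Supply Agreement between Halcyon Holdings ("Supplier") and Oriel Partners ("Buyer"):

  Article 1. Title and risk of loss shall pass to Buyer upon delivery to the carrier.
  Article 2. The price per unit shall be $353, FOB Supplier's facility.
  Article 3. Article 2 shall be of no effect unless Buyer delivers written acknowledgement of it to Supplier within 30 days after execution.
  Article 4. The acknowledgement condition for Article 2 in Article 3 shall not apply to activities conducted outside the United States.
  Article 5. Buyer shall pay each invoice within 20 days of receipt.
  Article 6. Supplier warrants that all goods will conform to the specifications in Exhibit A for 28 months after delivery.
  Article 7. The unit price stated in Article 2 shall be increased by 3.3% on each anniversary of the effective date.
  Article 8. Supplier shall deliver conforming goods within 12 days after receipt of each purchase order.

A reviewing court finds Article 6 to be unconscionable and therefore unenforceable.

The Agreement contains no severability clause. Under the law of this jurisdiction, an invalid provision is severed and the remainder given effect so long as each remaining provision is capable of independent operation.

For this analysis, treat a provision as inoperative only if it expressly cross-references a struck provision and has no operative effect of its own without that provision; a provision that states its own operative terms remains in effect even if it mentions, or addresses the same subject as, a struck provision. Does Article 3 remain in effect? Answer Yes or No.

Article 6 is struck. Nothing else in the Agreement is defined by reference to Article 6. Under the stated default rule, only provisions that cannot operate independently fall away; the rest are enforced. That leaves Article 1, Article 2, Article 3, Article 4, Article 5, Article 7, and Article 8 in effect. Article 3 is among the surviving provisions, so the answer is yes.

Yes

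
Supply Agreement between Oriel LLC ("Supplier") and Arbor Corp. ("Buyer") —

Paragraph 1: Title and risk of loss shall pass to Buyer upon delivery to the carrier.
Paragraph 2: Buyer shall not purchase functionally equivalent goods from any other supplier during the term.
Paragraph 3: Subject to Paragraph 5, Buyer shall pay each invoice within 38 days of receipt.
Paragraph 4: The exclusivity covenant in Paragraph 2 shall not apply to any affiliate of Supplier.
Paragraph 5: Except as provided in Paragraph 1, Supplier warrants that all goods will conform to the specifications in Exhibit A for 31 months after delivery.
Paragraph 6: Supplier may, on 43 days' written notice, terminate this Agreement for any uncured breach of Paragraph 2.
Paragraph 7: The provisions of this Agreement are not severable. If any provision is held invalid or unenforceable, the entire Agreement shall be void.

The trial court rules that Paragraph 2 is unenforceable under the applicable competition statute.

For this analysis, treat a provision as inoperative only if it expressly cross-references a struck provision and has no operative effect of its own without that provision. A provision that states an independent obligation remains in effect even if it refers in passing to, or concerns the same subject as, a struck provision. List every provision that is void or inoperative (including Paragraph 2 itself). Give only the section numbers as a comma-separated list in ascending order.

Paragraph 2 is struck. Paragraph 4 has no operative effect of its own apart from Paragraph 2 and is therefore inoperative. Paragraph 6 merely fixes the termination right for breach of Paragraph 2; with Paragraph 2 gone it has nothing to operate on and falls away. Paragraph 7 provides that the Agreement is not severable, so the invalidity of any one provision voids the entire Agreement. No provision of the Agreement survives.

1, 2, 3, 4, 5, 6, 7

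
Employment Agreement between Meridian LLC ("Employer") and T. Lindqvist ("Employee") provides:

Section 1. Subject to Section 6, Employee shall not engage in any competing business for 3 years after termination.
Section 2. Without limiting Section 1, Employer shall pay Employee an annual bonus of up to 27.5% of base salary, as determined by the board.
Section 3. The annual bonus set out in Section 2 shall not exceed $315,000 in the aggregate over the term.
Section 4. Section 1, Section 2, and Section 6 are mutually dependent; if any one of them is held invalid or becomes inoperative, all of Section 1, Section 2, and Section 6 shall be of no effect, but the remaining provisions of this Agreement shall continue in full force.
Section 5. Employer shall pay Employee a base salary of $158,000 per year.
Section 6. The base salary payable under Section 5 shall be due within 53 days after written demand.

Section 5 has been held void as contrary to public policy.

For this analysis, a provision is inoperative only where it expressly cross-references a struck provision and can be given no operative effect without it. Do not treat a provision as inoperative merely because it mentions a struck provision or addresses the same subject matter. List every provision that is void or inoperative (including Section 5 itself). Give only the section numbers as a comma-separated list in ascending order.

Section 5 is struck. Section 6 does nothing except set the payment deadline for the base salary by reference to Section 5; with Section 5 gone it has no independent effect and is inoperative. Section 4 declares Section 1, Section 2, and Section 6 mutually dependent; since one of them has fallen, all of them are of no effect. That brings down Section 1 and Section 2 as well. Section 3 in turn depends solely on a provision now struck and likewise falls. The remainder continues in force under Section 4. Only Section 4 remains in effect.

1, 2, 3, 5, 6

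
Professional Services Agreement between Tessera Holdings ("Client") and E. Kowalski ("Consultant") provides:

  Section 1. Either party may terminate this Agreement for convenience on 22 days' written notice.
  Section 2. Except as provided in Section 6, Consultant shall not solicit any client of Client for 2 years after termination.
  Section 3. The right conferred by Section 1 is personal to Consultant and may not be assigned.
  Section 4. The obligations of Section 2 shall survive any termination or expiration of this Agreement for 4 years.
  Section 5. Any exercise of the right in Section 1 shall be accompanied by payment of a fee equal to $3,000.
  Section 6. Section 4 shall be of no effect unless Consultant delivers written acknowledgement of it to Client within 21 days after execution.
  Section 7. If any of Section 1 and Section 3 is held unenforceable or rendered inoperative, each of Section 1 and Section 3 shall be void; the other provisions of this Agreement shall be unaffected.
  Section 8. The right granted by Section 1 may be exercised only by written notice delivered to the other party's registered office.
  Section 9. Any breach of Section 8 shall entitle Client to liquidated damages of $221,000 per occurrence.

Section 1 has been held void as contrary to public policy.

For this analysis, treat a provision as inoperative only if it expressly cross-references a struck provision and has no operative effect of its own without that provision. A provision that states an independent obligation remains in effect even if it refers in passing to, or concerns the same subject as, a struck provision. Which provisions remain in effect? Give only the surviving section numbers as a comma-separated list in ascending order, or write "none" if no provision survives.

Section 1 is struck. Section 3 merely fixes the non-assignment of Section 1; with Section 1 gone it has nothing to operate on and falls away. Section 5 merely fixes the exercise fee for Section 1; with Section 1 gone it has nothing to operate on and falls away. Section 8 operates only by reference to Section 1, so it falls with Section 1. Section 9 does nothing except set the liquidated-damages amount by reference to Section 8; with Section 8 gone it has no independent effect and is inoperative. Section 7 declares Section 1 and Section 3 mutually dependent; since one of them has fallen, all of them are of no effect. The remainder continues in force under Section 7. That leaves Section 2, Section 4, Section 6, and Section 7 in effect.

2, 4, 6, 7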